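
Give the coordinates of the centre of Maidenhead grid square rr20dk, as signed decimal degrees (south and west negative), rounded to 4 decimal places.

Field R=17, R=17: +17·20° lon, +17·10° lat → SW at lon 160°, lat 80°.
Square 2, 0: +2·2° lon, +0·1° lat → SW at lon 164°, lat 80°.
Subsquare d=3, k=10: +3·0.0833333° lon, +10·0.0416667° lat → SW at lon 164.25°, lat 80.4167°.
Cell spans 0.0833333° lon × 0.0416667° lat. Centre is SW corner plus half of each.
latitude 80.4375, longitude 164.2917.

80.4375, 164.2917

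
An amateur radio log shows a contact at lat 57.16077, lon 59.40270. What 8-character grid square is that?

Shift to the Maidenhead origin (180°W, 90°S): lon 239.40270, lat 147.16077.
Field: 239.40270/20 → 11 → L, 147.16077/10 → 14 → O; chars LO.
Square: 19.40270/2 → 9, 7.16077/1 → 7; chars 97.
Subsquare: 1.40270/0.0833333 → 16 → q, 0.16077/0.0416667 → 3 → d; chars qd.
Extended square: 0.06937/0.00833333 → 8, 0.03577/0.00416667 → 8; chars 88.

LO97qd88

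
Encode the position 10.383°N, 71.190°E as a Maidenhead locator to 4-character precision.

MK50

Shift to the Maidenhead origin (180°W, 90°S): lon 251.19, lat 100.38.
Field: lon ⌊251.19/20⌋ = 12 → M; lat ⌊100.38/10⌋ = 10 → K.
Square: lon ⌊11.19/2⌋ = 5; lat ⌊0.38/1⌋ = 0.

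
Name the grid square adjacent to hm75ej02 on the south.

HM75ej01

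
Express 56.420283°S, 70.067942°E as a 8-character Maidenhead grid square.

MD53an89

Add 180° to longitude and 90° to latitude: 250.06794, 33.57972.
Field: 250.06794/20 → 12 → M, 33.57972/10 → 3 → D; chars MD.
Square: 10.06794/2 → 5, 3.57972/1 → 3; chars 53.
Subsquare: 0.06794/0.0833333 → 0 → a, 0.57972/0.0416667 → 13 → n; chars an.
Extended square: 0.06794/0.00833333 → 8, 0.03805/0.00416667 → 9; chars 89.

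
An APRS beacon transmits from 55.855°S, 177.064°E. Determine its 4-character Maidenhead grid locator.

Add 180° to longitude and 90° to latitude: 357.06, 34.15.
Field: 357.06/20 → 17 → R, 34.15/10 → 3 → D; chars RD.
Square: 17.06/2 → 8, 4.15/1 → 4; chars 84.

RD84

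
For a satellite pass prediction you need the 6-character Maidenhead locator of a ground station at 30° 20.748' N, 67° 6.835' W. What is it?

FM60ki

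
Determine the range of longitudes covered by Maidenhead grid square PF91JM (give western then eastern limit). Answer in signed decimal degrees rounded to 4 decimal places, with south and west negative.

138.7500, 138.8333

Field P=15, F=5: +15·20° lon, +5·10° lat → SW at lon 120°, lat -40°.
Square 9, 1: +9·2° lon, +1·1° lat → SW at lon 138°, lat -39°.
Subsquare j=9, m=12: +9·0.0833333° lon, +12·0.0416667° lat → SW at lon 138.75°, lat -38.5°.
Cell spans 0.0833333° lon × 0.0416667° lat.
west 138.7500, east 138.8333.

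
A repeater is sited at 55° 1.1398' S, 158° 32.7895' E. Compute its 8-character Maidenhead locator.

QD94gx55

Add 180° to longitude and 90° to latitude: 338.54649, 34.98100.
Field (20°×10°, letters A–R): 338.54649/20 → 16 → Q, 34.98100/10 → 3 → D; chars QD.
Square (2°×1°, digits 0–9): 18.54649/2 → 9, 4.98100/1 → 4; chars 94.
Subsquare (5′×2.5′, letters a–x): 0.54649/0.0833333 → 6 → g, 0.98100/0.0416667 → 23 → x; chars gx.
Extended square (30″×15″, digits 0–9): 0.04649/0.00833333 → 5, 0.02267/0.00416667 → 5; chars 55.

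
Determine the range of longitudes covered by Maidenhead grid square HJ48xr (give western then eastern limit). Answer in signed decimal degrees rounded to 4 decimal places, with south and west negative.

Field H=7, J=9: +7·20° lon, +9·10° lat → SW at lon -40°, lat 0°.
Square 4, 8: +4·2° lon, +8·1° lat → SW at lon -32°, lat 8°.
Subsquare x=23, r=17: +23·0.0833333° lon, +17·0.0416667° lat → SW at lon -30.0833°, lat 8.70833°.
Cell spans 0.0833333° lon × 0.0416667° lat.
west -30.0833, east -30.0000.

-30.0833, -30.0000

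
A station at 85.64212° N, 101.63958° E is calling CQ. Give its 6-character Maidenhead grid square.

OR05tp

Offset from 180°W / 90°S: lon 281.6396°, lat 175.6421°.
Field: 281.6396/20 → 14 → O, 175.6421/10 → 17 → R; chars OR.
Square: 1.6396/2 → 0, 5.6421/1 → 5; chars 05.
Subsquare: 1.6396/0.0833333 → 19 → t, 0.6421/0.0416667 → 15 → p; chars tp.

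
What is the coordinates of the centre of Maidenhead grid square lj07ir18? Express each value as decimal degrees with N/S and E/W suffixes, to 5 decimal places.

Field L=11, J=9: +11·20° lon, +9·10° lat → SW at lon 40°, lat 0°.
Square 0, 7: +0·2° lon, +7·1° lat → SW at lon 40°, lat 7°.
Subsquare i=8, r=17: +8·0.0833333° lon, +17·0.0416667° lat → SW at lon 40.6667°, lat 7.70833°.
Extended square 1, 8: +1·0.00833333° lon, +8·0.00416667° lat → SW at lon 40.675°, lat 7.74167°.
Cell spans 0.00833333° lon × 0.00416667° lat. Centre is SW corner plus half of each.
latitude 7.74375° N, longitude 40.67917° E.

7.74375° N, 40.67917° E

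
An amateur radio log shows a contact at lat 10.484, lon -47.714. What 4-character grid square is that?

Add 180° to longitude and 90° to latitude: 132.29, 100.48.
Field: 132.29/20 → 6 → G, 100.48/10 → 10 → K; chars GK.
Square: 12.29/2 → 6, 0.48/1 → 0; chars 60.

GK60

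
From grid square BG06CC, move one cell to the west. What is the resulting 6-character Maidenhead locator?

BG06bc

Longitude subsquare c = 2; −1 → 1 = b.
The latitude characters are unchanged.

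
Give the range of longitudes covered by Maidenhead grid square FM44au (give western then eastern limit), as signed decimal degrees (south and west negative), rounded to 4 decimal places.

Field F=5, M=12: +5·20° lon, +12·10° lat → SW at lon -80°, lat 30°.
Square 4, 4: +4·2° lon, +4·1° lat → SW at lon -72°, lat 34°.
Subsquare a=0, u=20: +0·0.0833333° lon, +20·0.0416667° lat → SW at lon -72°, lat 34.8333°.
Cell spans 0.0833333° lon × 0.0416667° lat.
west -72.0000, east -71.9167.

-72.0000, -71.9167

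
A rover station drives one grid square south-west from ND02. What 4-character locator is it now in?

Longitude square 0; −1 → -1, wraps to 9, carry into field.
Longitude field N = 13; −1 → 12 = M.
Latitude square 2; −1 → 1.

MD91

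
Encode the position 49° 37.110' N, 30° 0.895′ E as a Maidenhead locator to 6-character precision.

KN59ao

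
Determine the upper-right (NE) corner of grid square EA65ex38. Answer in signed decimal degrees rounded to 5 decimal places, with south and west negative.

-84.00417, -87.63333

Field E=4, A=0: +4·20° lon, +0·10° lat → SW at lon -100°, lat -90°.
Square 6, 5: +6·2° lon, +5·1° lat → SW at lon -88°, lat -85°.
Subsquare e=4, x=23: +4·0.0833333° lon, +23·0.0416667° lat → SW at lon -87.6667°, lat -84.0417°.
Extended square 3, 8: +3·0.00833333° lon, +8·0.00416667° lat → SW at lon -87.6417°, lat -84.0083°.
Cell spans 0.00833333° lon × 0.00416667° lat. NE corner is SW corner plus one full cell.
latitude -84.00417, longitude -87.63333.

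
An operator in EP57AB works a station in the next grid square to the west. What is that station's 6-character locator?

Longitude subsquare a = 0; −1 → -1, wraps to 23 = x, carry into square.
Longitude square 5; −1 → 4.
The latitude characters are unchanged.

EP47xb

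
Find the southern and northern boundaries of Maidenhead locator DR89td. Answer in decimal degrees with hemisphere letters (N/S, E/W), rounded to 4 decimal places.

89.1250° N, 89.1667° N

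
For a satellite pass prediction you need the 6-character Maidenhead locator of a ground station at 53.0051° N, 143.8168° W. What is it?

BO83ca

Offset from 180°W / 90°S: lon 36.1832°, lat 143.0051°.
Field (20°×10°, letters A–R): 36.1832/20 → 1 → B, 143.0051/10 → 14 → O; chars BO.
Square (2°×1°, digits 0–9): 16.1832/2 → 8, 3.0051/1 → 3; chars 83.
Subsquare (5′×2.5′, letters a–x): 0.1832/0.0833333 → 2 → c, 0.0051/0.0416667 → 0 → a; chars ca.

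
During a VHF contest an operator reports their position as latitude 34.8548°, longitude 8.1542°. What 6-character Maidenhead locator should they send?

JM44bu

Offset from 180°W / 90°S: lon 188.1542°, lat 124.8548°.
Field: 188.1542/20 → 9 → J, 124.8548/10 → 12 → M; chars JM.
Square: 8.1542/2 → 4, 4.8548/1 → 4; chars 44.
Subsquare: 0.1542/0.0833333 → 1 → b, 0.8548/0.0416667 → 20 → u; chars bu.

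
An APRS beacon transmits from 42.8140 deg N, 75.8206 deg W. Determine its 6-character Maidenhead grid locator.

Offset from 180°W / 90°S: lon 104.1794°, lat 132.8140°.
Field: 104.1794/20 → 5 → F, 132.8140/10 → 13 → N; chars FN.
Square: 4.1794/2 → 2, 2.8140/1 → 2; chars 22.
Subsquare: 0.1794/0.0833333 → 2 → c, 0.8140/0.0416667 → 19 → t; chars ct.

FN22ct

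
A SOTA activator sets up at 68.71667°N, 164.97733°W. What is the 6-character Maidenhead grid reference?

AP78mr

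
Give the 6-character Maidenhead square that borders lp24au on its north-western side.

LP14xv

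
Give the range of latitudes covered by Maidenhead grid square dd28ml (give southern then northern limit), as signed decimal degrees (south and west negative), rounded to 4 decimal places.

Field D=3, D=3: +3·20° lon, +3·10° lat → SW at lon -120°, lat -60°.
Square 2, 8: +2·2° lon, +8·1° lat → SW at lon -116°, lat -52°.
Subsquare m=12, l=11: +12·0.0833333° lon, +11·0.0416667° lat → SW at lon -115°, lat -51.5417°.
Cell spans 0.0833333° lon × 0.0416667° lat.
south -51.5417, north -51.5000.

-51.5417, -51.5000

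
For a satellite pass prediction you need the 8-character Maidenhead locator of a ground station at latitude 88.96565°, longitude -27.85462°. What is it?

HR68bx71

Offset from 180°W / 90°S: lon 152.14538°, lat 178.96565°.
Field: lon ⌊152.14538/20⌋ = 7 → H; lat ⌊178.96565/10⌋ = 17 → R.
Square: lon ⌊12.14538/2⌋ = 6; lat ⌊8.96565/1⌋ = 8.
Subsquare: lon ⌊0.14538/0.0833333⌋ = 1 → b; lat ⌊0.96565/0.0416667⌋ = 23 → x.
Extended square: lon ⌊0.06205/0.00833333⌋ = 7; lat ⌊0.00732/0.00416667⌋ = 1.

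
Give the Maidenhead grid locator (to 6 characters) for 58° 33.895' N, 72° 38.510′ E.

MO68hn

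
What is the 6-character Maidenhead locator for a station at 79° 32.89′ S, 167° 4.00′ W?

AB60lk

Shift to the Maidenhead origin (180°W, 90°S): lon 12.9333, lat 10.4518.
Field: 12.9333/20 → 0 → A, 10.4518/10 → 1 → B; chars AB.
Square: 12.9333/2 → 6, 0.4518/1 → 0; chars 60.
Subsquare: 0.9333/0.0833333 → 11 → l, 0.4518/0.0416667 → 10 → k; chars lk.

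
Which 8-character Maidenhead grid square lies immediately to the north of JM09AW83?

JM09aw84

Latitude extended square 3; +1 → 4.
The longitude characters are unchanged.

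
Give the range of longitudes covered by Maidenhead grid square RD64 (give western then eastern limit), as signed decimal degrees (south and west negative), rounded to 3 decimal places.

172.000, 174.000

Field R=17, D=3: +17·20° lon, +3·10° lat → SW at lon 160°, lat -60°.
Square 6, 4: +6·2° lon, +4·1° lat → SW at lon 172°, lat -56°.
Cell spans 2° lon × 1° lat.
west 172.000, east 174.000.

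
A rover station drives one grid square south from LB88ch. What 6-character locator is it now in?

Latitude subsquare h = 7; −1 → 6 = g.
The longitude characters are unchanged.

LB88cg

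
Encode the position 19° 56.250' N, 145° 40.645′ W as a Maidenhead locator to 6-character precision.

BK79dw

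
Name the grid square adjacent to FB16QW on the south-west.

FB16pv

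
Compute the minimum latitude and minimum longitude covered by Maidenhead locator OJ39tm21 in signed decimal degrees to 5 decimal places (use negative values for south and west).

Field O=14, J=9: +14·20° lon, +9·10° lat → SW at lon 100°, lat 0°.
Square 3, 9: +3·2° lon, +9·1° lat → SW at lon 106°, lat 9°.
Subsquare t=19, m=12: +19·0.0833333° lon, +12·0.0416667° lat → SW at lon 107.583°, lat 9.5°.
Extended square 2, 1: +2·0.00833333° lon, +1·0.00416667° lat → SW at lon 107.6°, lat 9.50417°.
latitude 9.50417, longitude 107.60000.

9.50417, 107.60000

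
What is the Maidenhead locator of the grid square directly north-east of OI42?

Longitude square 4; +1 → 5.
Latitude square 2; +1 → 3.

OI53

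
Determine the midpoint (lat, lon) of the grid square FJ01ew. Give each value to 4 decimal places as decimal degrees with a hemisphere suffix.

Field F=5, J=9: +5·20° lon, +9·10° lat → SW at lon -80°, lat 0°.
Square 0, 1: +0·2° lon, +1·1° lat → SW at lon -80°, lat 1°.
Subsquare e=4, w=22: +4·0.0833333° lon, +22·0.0416667° lat → SW at lon -79.6667°, lat 1.91667°.
Cell spans 0.0833333° lon × 0.0416667° lat. Centre is SW corner plus half of each.
latitude 1.9375° N, longitude 79.6250° W.

1.9375° N, 79.6250° W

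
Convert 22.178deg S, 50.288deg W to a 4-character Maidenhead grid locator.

GG47

Shift to the Maidenhead origin (180°W, 90°S): lon 129.71, lat 67.82.
Field: lon ⌊129.71/20⌋ = 6 → G; lat ⌊67.82/10⌋ = 6 → G.
Square: lon ⌊9.71/2⌋ = 4; lat ⌊7.82/1⌋ = 7.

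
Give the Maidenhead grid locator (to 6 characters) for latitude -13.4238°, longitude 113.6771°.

Offset from 180°W / 90°S: lon 293.6771°, lat 76.5762°.
Field: 293.6771/20 → 14 → O, 76.5762/10 → 7 → H; chars OH.
Square: 13.6771/2 → 6, 6.5762/1 → 6; chars 66.
Subsquare: 1.6771/0.0833333 → 20 → u, 0.5762/0.0416667 → 13 → n; chars un.

OH66un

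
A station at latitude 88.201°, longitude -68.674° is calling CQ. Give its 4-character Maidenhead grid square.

FR58

Offset from 180°W / 90°S: lon 111.33°, lat 178.20°.
Field (20°×10°, letters A–R): 111.33/20 → 5 → F, 178.20/10 → 17 → R; chars FR.
Square (2°×1°, digits 0–9): 11.33/2 → 5, 8.20/1 → 8; chars 58.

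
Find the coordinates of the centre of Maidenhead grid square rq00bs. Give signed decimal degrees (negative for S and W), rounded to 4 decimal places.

70.7708, 160.1250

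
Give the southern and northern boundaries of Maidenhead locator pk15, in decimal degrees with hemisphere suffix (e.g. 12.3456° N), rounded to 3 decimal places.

15.000° N, 16.000° N

Field P=15, K=10: +15·20° lon, +10·10° lat → SW at lon 120°, lat 10°.
Square 1, 5: +1·2° lon, +5·1° lat → SW at lon 122°, lat 15°.
Cell spans 2° lon × 1° lat.
south 15.000° N, north 16.000° N.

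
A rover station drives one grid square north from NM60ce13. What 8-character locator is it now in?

NM60ce14

Latitude extended square 3; +1 → 4.
The longitude characters are unchanged.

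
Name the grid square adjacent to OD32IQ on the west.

OD32hq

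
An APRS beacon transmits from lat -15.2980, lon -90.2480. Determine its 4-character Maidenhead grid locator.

Add 180° to longitude and 90° to latitude: 89.75, 74.70.
Field (20°×10°, letters A–R): lon ⌊89.75/20⌋ = 4 → E; lat ⌊74.70/10⌋ = 7 → H.
Square (2°×1°, digits 0–9): lon ⌊9.75/2⌋ = 4; lat ⌊4.70/1⌋ = 4.

EH44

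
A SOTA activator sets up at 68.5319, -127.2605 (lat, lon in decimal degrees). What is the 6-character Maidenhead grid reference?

Add 180° to longitude and 90° to latitude: 52.7395, 158.5319.
Field: 52.7395/20 → 2 → C, 158.5319/10 → 15 → P; chars CP.
Square: 12.7395/2 → 6, 8.5319/1 → 8; chars 68.
Subsquare: 0.7395/0.0833333 → 8 → i, 0.5319/0.0416667 → 12 → m; chars im.

CP68im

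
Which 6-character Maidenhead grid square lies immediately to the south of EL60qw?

Latitude subsquare w = 22; −1 → 21 = v.
The longitude characters are unchanged.

EL60qv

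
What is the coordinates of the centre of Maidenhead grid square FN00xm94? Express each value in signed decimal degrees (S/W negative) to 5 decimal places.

Field F=5, N=13: +5·20° lon, +13·10° lat → SW at lon -80°, lat 40°.
Square 0, 0: +0·2° lon, +0·1° lat → SW at lon -80°, lat 40°.
Subsquare x=23, m=12: +23·0.0833333° lon, +12·0.0416667° lat → SW at lon -78.0833°, lat 40.5°.
Extended square 9, 4: +9·0.00833333° lon, +4·0.00416667° lat → SW at lon -78.0083°, lat 40.5167°.
Cell spans 0.00833333° lon × 0.00416667° lat. Centre is SW corner plus half of each.
latitude 40.51875, longitude -78.00417.

40.51875, -78.00417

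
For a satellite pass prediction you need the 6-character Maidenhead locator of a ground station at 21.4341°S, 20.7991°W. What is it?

Shift to the Maidenhead origin (180°W, 90°S): lon 159.2009, lat 68.5659.
Field (20°×10°, letters A–R): 159.2009/20 → 7 → H, 68.5659/10 → 6 → G; chars HG.
Square (2°×1°, digits 0–9): 19.2009/2 → 9, 8.5659/1 → 8; chars 98.
Subsquare (5′×2.5′, letters a–x): 1.2009/0.0833333 → 14 → o, 0.5659/0.0416667 → 13 → n; chars on.

HG98on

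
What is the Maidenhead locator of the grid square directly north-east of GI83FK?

Longitude subsquare f = 5; +1 → 6 = g.
Latitude subsquare k = 10; +1 → 11 = l.

GI83gl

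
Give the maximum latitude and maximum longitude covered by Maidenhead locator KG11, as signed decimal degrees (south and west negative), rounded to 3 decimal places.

Field K=10, G=6: +10·20° lon, +6·10° lat → SW at lon 20°, lat -30°.
Square 1, 1: +1·2° lon, +1·1° lat → SW at lon 22°, lat -29°.
Cell spans 2° lon × 1° lat. NE corner is SW corner plus one full cell.
latitude -28.000, longitude 24.000.

-28.000, 24.000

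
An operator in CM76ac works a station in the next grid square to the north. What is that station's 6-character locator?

CM76ad

Latitude subsquare c = 2; +1 → 3 = d.
The longitude characters are unchanged.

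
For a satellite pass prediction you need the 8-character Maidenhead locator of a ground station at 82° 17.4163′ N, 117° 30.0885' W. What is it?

Add 180° to longitude and 90° to latitude: 62.49853, 172.29027.
Field (20°×10°, letters A–R): 62.49853/20 → 3 → D, 172.29027/10 → 17 → R; chars DR.
Square (2°×1°, digits 0–9): 2.49853/2 → 1, 2.29027/1 → 2; chars 12.
Subsquare (5′×2.5′, letters a–x): 0.49853/0.0833333 → 5 → f, 0.29027/0.0416667 → 6 → g; chars fg.
Extended square (30″×15″, digits 0–9): 0.08186/0.00833333 → 9, 0.04027/0.00416667 → 9; chars 99.

DR12fg99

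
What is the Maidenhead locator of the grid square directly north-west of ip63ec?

IP63dd

Longitude subsquare e = 4; −1 → 3 = d.
Latitude subsquare c = 2; +1 → 3 = d.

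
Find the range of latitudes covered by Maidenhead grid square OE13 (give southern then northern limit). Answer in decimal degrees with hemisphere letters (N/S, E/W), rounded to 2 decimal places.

Field O=14, E=4: +14·20° lon, +4·10° lat → SW at lon 100°, lat -50°.
Square 1, 3: +1·2° lon, +3·1° lat → SW at lon 102°, lat -47°.
Cell spans 2° lon × 1° lat.
south 47.00° S, north 46.00° S.

47.00° S, 46.00° S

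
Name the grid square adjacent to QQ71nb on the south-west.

QQ71ma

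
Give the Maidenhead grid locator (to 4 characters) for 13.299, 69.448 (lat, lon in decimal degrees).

MK43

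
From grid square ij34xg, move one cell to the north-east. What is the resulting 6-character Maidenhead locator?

Longitude subsquare x = 23; +1 → 24, wraps to 0 = a, carry into square.
Longitude square 3; +1 → 4.
Latitude subsquare g = 6; +1 → 7 = h.

IJ44ah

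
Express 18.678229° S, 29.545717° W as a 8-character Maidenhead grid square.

HH51fh47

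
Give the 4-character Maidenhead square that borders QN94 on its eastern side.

RN04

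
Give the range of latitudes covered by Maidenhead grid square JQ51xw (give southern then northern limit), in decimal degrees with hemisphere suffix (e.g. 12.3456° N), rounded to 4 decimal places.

71.9167° N, 71.9583° N

Field J=9, Q=16: +9·20° lon, +16·10° lat → SW at lon 0°, lat 70°.
Square 5, 1: +5·2° lon, +1·1° lat → SW at lon 10°, lat 71°.
Subsquare x=23, w=22: +23·0.0833333° lon, +22·0.0416667° lat → SW at lon 11.9167°, lat 71.9167°.
Cell spans 0.0833333° lon × 0.0416667° lat.
south 71.9167° N, north 71.9583° N.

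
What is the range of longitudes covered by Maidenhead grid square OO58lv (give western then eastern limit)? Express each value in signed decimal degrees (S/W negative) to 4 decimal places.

Field O=14, O=14: +14·20° lon, +14·10° lat → SW at lon 100°, lat 50°.
Square 5, 8: +5·2° lon, +8·1° lat → SW at lon 110°, lat 58°.
Subsquare l=11, v=21: +11·0.0833333° lon, +21·0.0416667° lat → SW at lon 110.917°, lat 58.875°.
Cell spans 0.0833333° lon × 0.0416667° lat.
west 110.9167, east 111.0000.

110.9167, 111.0000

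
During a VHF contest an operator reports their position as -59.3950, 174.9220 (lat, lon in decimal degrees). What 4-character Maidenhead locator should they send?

Offset from 180°W / 90°S: lon 354.92°, lat 30.60°.
Field: lon ⌊354.92/20⌋ = 17 → R; lat ⌊30.60/10⌋ = 3 → D.
Square: lon ⌊14.92/2⌋ = 7; lat ⌊0.60/1⌋ = 0.

RD70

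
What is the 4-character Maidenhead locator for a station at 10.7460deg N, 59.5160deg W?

GK00

Shift to the Maidenhead origin (180°W, 90°S): lon 120.48, lat 100.75.
Field: 120.48/20 → 6 → G, 100.75/10 → 10 → K; chars GK.
Square: 0.48/2 → 0, 0.75/1 → 0; chars 00.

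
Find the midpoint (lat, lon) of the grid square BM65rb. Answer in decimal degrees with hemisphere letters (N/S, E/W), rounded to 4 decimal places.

Field B=1, M=12: +1·20° lon, +12·10° lat → SW at lon -160°, lat 30°.
Square 6, 5: +6·2° lon, +5·1° lat → SW at lon -148°, lat 35°.
Subsquare r=17, b=1: +17·0.0833333° lon, +1·0.0416667° lat → SW at lon -146.583°, lat 35.0417°.
Cell spans 0.0833333° lon × 0.0416667° lat. Centre is SW corner plus half of each.
latitude 35.0625° N, longitude 146.5417° W.

35.0625° N, 146.5417° W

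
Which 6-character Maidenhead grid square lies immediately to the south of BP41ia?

BP40ix

Latitude subsquare a = 0; −1 → -1, wraps to 23 = x, carry into square.
Latitude square 1; −1 → 0.
The longitude characters are unchanged.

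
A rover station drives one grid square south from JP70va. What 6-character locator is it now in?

Latitude subsquare a = 0; −1 → -1, wraps to 23 = x, carry into square.
Latitude square 0; −1 → -1, wraps to 9, carry into field.
Latitude field P = 15; −1 → 14 = O.
The longitude characters are unchanged.

JO79vx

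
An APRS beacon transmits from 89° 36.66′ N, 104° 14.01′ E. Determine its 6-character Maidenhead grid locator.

Shift to the Maidenhead origin (180°W, 90°S): lon 284.2335, lat 179.6110.
Field: lon ⌊284.2335/20⌋ = 14 → O; lat ⌊179.6110/10⌋ = 17 → R.
Square: lon ⌊4.2335/2⌋ = 2; lat ⌊9.6110/1⌋ = 9.
Subsquare: lon ⌊0.2335/0.0833333⌋ = 2 → c; lat ⌊0.6110/0.0416667⌋ = 14 → o.

OR29co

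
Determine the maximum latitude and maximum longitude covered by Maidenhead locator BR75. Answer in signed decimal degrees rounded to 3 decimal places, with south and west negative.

Field B=1, R=17: +1·20° lon, +17·10° lat → SW at lon -160°, lat 80°.
Square 7, 5: +7·2° lon, +5·1° lat → SW at lon -146°, lat 85°.
Cell spans 2° lon × 1° lat. NE corner is SW corner plus one full cell.
latitude 86.000, longitude -144.000.

86.000, -144.000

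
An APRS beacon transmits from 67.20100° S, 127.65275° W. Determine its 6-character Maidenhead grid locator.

Add 180° to longitude and 90° to latitude: 52.3473, 22.7990.
Field: 52.3473/20 → 2 → C, 22.7990/10 → 2 → C; chars CC.
Square: 12.3473/2 → 6, 2.7990/1 → 2; chars 62.
Subsquare: 0.3473/0.0833333 → 4 → e, 0.7990/0.0416667 → 19 → t; chars et.

CC62et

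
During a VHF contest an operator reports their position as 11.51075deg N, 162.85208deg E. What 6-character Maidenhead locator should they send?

RK11km

Shift to the Maidenhead origin (180°W, 90°S): lon 342.8521, lat 101.5108.
Field: lon ⌊342.8521/20⌋ = 17 → R; lat ⌊101.5108/10⌋ = 10 → K.
Square: lon ⌊2.8521/2⌋ = 1; lat ⌊1.5108/1⌋ = 1.
Subsquare: lon ⌊0.8521/0.0833333⌋ = 10 → k; lat ⌊0.5108/0.0416667⌋ = 12 → m.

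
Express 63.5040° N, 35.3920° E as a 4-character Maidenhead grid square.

Shift to the Maidenhead origin (180°W, 90°S): lon 215.39, lat 153.50.
Field (20°×10°, letters A–R): 215.39/20 → 10 → K, 153.50/10 → 15 → P; chars KP.
Square (2°×1°, digits 0–9): 15.39/2 → 7, 3.50/1 → 3; chars 73.

KP73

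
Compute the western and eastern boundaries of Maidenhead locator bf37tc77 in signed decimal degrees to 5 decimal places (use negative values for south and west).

-152.35833, -152.35000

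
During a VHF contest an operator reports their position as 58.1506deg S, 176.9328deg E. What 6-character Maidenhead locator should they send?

RD81lu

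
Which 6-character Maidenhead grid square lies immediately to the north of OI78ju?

Latitude subsquare u = 20; +1 → 21 = v.
The longitude characters are unchanged.

OI78jv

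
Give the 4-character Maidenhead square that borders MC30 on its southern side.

MB39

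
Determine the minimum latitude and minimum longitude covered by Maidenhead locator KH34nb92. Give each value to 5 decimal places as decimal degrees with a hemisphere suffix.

15.95000° S, 27.15833° E

Field K=10, H=7: +10·20° lon, +7·10° lat → SW at lon 20°, lat -20°.
Square 3, 4: +3·2° lon, +4·1° lat → SW at lon 26°, lat -16°.
Subsquare n=13, b=1: +13·0.0833333° lon, +1·0.0416667° lat → SW at lon 27.0833°, lat -15.9583°.
Extended square 9, 2: +9·0.00833333° lon, +2·0.00416667° lat → SW at lon 27.1583°, lat -15.95°.
latitude 15.95000° S, longitude 27.15833° E.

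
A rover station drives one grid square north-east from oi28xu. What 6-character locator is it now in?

OI38av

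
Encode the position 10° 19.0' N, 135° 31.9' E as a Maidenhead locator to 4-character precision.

Add 180° to longitude and 90° to latitude: 315.53, 100.32.
Field (20°×10°, letters A–R): lon ⌊315.53/20⌋ = 15 → P; lat ⌊100.32/10⌋ = 10 → K.
Square (2°×1°, digits 0–9): lon ⌊15.53/2⌋ = 7; lat ⌊0.32/1⌋ = 0.

PK70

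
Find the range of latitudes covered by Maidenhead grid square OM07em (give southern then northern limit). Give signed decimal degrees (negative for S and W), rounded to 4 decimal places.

37.5000, 37.5417

Field O=14, M=12: +14·20° lon, +12·10° lat → SW at lon 100°, lat 30°.
Square 0, 7: +0·2° lon, +7·1° lat → SW at lon 100°, lat 37°.
Subsquare e=4, m=12: +4·0.0833333° lon, +12·0.0416667° lat → SW at lon 100.333°, lat 37.5°.
Cell spans 0.0833333° lon × 0.0416667° lat.
south 37.5000, north 37.5417.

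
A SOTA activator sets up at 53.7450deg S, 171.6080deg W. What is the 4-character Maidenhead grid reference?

AD46

Offset from 180°W / 90°S: lon 8.39°, lat 36.26°.
Field: 8.39/20 → 0 → A, 36.26/10 → 3 → D; chars AD.
Square: 8.39/2 → 4, 6.26/1 → 6; chars 46.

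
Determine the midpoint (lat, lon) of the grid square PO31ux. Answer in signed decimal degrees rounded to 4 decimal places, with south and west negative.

51.9792, 127.7083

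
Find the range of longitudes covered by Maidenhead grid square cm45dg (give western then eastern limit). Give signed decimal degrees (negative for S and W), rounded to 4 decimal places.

Field C=2, M=12: +2·20° lon, +12·10° lat → SW at lon -140°, lat 30°.
Square 4, 5: +4·2° lon, +5·1° lat → SW at lon -132°, lat 35°.
Subsquare d=3, g=6: +3·0.0833333° lon, +6·0.0416667° lat → SW at lon -131.75°, lat 35.25°.
Cell spans 0.0833333° lon × 0.0416667° lat.
west -131.7500, east -131.6667.

-131.7500, -131.6667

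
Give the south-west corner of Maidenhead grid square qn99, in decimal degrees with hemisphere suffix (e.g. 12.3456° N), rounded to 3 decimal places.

49.000° N, 158.000° E

Field Q=16, N=13: +16·20° lon, +13·10° lat → SW at lon 140°, lat 40°.
Square 9, 9: +9·2° lon, +9·1° lat → SW at lon 158°, lat 49°.
latitude 49.000° N, longitude 158.000° E.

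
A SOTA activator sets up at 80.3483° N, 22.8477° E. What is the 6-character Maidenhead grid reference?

Shift to the Maidenhead origin (180°W, 90°S): lon 202.8477, lat 170.3483.
Field: 202.8477/20 → 10 → K, 170.3483/10 → 17 → R; chars KR.
Square: 2.8477/2 → 1, 0.3483/1 → 0; chars 10.
Subsquare: 0.8477/0.0833333 → 10 → k, 0.3483/0.0416667 → 8 → i; chars ki.

KR10ki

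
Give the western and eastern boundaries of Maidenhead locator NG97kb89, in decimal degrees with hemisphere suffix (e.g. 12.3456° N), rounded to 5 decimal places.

98.90000° E, 98.90833° E

Field N=13, G=6: +13·20° lon, +6·10° lat → SW at lon 80°, lat -30°.
Square 9, 7: +9·2° lon, +7·1° lat → SW at lon 98°, lat -23°.
Subsquare k=10, b=1: +10·0.0833333° lon, +1·0.0416667° lat → SW at lon 98.8333°, lat -22.9583°.
Extended square 8, 9: +8·0.00833333° lon, +9·0.00416667° lat → SW at lon 98.9°, lat -22.9208°.
Cell spans 0.00833333° lon × 0.00416667° lat.
west 98.90000° E, east 98.90833° E.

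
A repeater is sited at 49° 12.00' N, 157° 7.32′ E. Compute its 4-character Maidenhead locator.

QN89

Shift to the Maidenhead origin (180°W, 90°S): lon 337.12, lat 139.20.
Field (20°×10°, letters A–R): 337.12/20 → 16 → Q, 139.20/10 → 13 → N; chars QN.
Square (2°×1°, digits 0–9): 17.12/2 → 8, 9.20/1 → 9; chars 89.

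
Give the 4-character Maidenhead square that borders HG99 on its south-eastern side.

IG08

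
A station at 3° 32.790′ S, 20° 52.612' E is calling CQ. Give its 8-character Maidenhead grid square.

Add 180° to longitude and 90° to latitude: 200.87687, 86.45350.
Field: lon ⌊200.87687/20⌋ = 10 → K; lat ⌊86.45350/10⌋ = 8 → I.
Square: lon ⌊0.87687/2⌋ = 0; lat ⌊6.45350/1⌋ = 6.
Subsquare: lon ⌊0.87687/0.0833333⌋ = 10 → k; lat ⌊0.45350/0.0416667⌋ = 10 → k.
Extended square: lon ⌊0.04353/0.00833333⌋ = 5; lat ⌊0.03683/0.00416667⌋ = 8.

KI06kk58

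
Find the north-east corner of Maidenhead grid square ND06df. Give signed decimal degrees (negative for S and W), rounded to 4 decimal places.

Field N=13, D=3: +13·20° lon, +3·10° lat → SW at lon 80°, lat -60°.
Square 0, 6: +0·2° lon, +6·1° lat → SW at lon 80°, lat -54°.
Subsquare d=3, f=5: +3·0.0833333° lon, +5·0.0416667° lat → SW at lon 80.25°, lat -53.7917°.
Cell spans 0.0833333° lon × 0.0416667° lat. NE corner is SW corner plus one full cell.
latitude -53.7500, longitude 80.3333.

-53.7500, 80.3333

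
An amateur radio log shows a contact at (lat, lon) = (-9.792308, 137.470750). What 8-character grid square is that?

PI80re69

Add 180° to longitude and 90° to latitude: 317.47075, 80.20769.
Field (20°×10°, letters A–R): 317.47075/20 → 15 → P, 80.20769/10 → 8 → I; chars PI.
Square (2°×1°, digits 0–9): 17.47075/2 → 8, 0.20769/1 → 0; chars 80.
Subsquare (5′×2.5′, letters a–x): 1.47075/0.0833333 → 17 → r, 0.20769/0.0416667 → 4 → e; chars re.
Extended square (30″×15″, digits 0–9): 0.05408/0.00833333 → 6, 0.04103/0.00416667 → 9; chars 69.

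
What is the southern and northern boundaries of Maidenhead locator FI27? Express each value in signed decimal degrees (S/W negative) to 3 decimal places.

-3.000, -2.000

Field F=5, I=8: +5·20° lon, +8·10° lat → SW at lon -80°, lat -10°.
Square 2, 7: +2·2° lon, +7·1° lat → SW at lon -76°, lat -3°.
Cell spans 2° lon × 1° lat.
south -3.000, north -2.000.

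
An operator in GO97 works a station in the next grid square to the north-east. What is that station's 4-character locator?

Longitude square 9; +1 → 10, wraps to 0, carry into field.
Longitude field G = 6; +1 → 7 = H.
Latitude square 7; +1 → 8.

HO08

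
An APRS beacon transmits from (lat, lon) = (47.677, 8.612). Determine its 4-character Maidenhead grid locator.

Offset from 180°W / 90°S: lon 188.61°, lat 137.68°.
Field (20°×10°, letters A–R): lon ⌊188.61/20⌋ = 9 → J; lat ⌊137.68/10⌋ = 13 → N.
Square (2°×1°, digits 0–9): lon ⌊8.61/2⌋ = 4; lat ⌊7.68/1⌋ = 7.

JN47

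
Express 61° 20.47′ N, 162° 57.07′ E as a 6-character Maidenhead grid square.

RP11li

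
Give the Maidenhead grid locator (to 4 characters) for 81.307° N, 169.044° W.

Offset from 180°W / 90°S: lon 10.96°, lat 171.31°.
Field (20°×10°, letters A–R): lon ⌊10.96/20⌋ = 0 → A; lat ⌊171.31/10⌋ = 17 → R.
Square (2°×1°, digits 0–9): lon ⌊10.96/2⌋ = 5; lat ⌊1.31/1⌋ = 1.

AR51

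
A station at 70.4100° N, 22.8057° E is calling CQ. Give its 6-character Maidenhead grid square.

KQ10jj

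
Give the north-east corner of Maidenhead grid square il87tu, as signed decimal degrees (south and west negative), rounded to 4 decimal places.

27.8750, -2.3333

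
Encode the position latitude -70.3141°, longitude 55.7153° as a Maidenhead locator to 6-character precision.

LB79uq

Add 180° to longitude and 90° to latitude: 235.7153, 19.6859.
Field (20°×10°, letters A–R): lon ⌊235.7153/20⌋ = 11 → L; lat ⌊19.6859/10⌋ = 1 → B.
Square (2°×1°, digits 0–9): lon ⌊15.7153/2⌋ = 7; lat ⌊9.6859/1⌋ = 9.
Subsquare (5′×2.5′, letters a–x): lon ⌊1.7153/0.0833333⌋ = 20 → u; lat ⌊0.6859/0.0416667⌋ = 16 → q.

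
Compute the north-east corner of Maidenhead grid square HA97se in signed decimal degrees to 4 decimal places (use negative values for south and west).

Field H=7, A=0: +7·20° lon, +0·10° lat → SW at lon -40°, lat -90°.
Square 9, 7: +9·2° lon, +7·1° lat → SW at lon -22°, lat -83°.
Subsquare s=18, e=4: +18·0.0833333° lon, +4·0.0416667° lat → SW at lon -20.5°, lat -82.8333°.
Cell spans 0.0833333° lon × 0.0416667° lat. NE corner is SW corner plus one full cell.
latitude -82.7917, longitude -20.4167.

-82.7917, -20.4167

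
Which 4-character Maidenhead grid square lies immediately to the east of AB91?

BB01

Longitude square 9; +1 → 10, wraps to 0, carry into field.
Longitude field A = 0; +1 → 1 = B.
The latitude characters are unchanged.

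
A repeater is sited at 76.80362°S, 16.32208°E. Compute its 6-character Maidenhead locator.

JB83de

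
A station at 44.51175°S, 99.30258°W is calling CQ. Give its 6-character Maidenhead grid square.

EE05il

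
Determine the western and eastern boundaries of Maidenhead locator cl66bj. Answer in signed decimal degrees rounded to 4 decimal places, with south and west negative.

Field C=2, L=11: +2·20° lon, +11·10° lat → SW at lon -140°, lat 20°.
Square 6, 6: +6·2° lon, +6·1° lat → SW at lon -128°, lat 26°.
Subsquare b=1, j=9: +1·0.0833333° lon, +9·0.0416667° lat → SW at lon -127.917°, lat 26.375°.
Cell spans 0.0833333° lon × 0.0416667° lat.
west -127.9167, east -127.8333.

-127.9167, -127.8333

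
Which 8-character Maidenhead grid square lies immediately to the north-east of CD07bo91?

Longitude extended square 9; +1 → 10, wraps to 0, carry into subsquare.
Longitude subsquare b = 1; +1 → 2 = c.
Latitude extended square 1; +1 → 2.

CD07co02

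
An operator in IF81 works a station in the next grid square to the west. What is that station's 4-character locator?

IF71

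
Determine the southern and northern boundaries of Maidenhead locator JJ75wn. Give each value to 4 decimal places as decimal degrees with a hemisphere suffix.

5.5417° N, 5.5833° N

Field J=9, J=9: +9·20° lon, +9·10° lat → SW at lon 0°, lat 0°.
Square 7, 5: +7·2° lon, +5·1° lat → SW at lon 14°, lat 5°.
Subsquare w=22, n=13: +22·0.0833333° lon, +13·0.0416667° lat → SW at lon 15.8333°, lat 5.54167°.
Cell spans 0.0833333° lon × 0.0416667° lat.
south 5.5417° N, north 5.5833° N.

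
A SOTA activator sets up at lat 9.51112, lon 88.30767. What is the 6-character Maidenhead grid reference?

NJ49dm

Add 180° to longitude and 90° to latitude: 268.3077, 99.5111.
Field: 268.3077/20 → 13 → N, 99.5111/10 → 9 → J; chars NJ.
Square: 8.3077/2 → 4, 9.5111/1 → 9; chars 49.
Subsquare: 0.3077/0.0833333 → 3 → d, 0.5111/0.0416667 → 12 → m; chars dm.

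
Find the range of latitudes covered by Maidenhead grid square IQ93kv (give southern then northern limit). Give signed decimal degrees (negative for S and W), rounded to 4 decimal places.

Field I=8, Q=16: +8·20° lon, +16·10° lat → SW at lon -20°, lat 70°.
Square 9, 3: +9·2° lon, +3·1° lat → SW at lon -2°, lat 73°.
Subsquare k=10, v=21: +10·0.0833333° lon, +21·0.0416667° lat → SW at lon -1.16667°, lat 73.875°.
Cell spans 0.0833333° lon × 0.0416667° lat.
south 73.8750, north 73.9167.

73.8750, 73.9167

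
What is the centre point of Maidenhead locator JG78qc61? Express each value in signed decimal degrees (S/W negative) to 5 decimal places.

Field J=9, G=6: +9·20° lon, +6·10° lat → SW at lon 0°, lat -30°.
Square 7, 8: +7·2° lon, +8·1° lat → SW at lon 14°, lat -22°.
Subsquare q=16, c=2: +16·0.0833333° lon, +2·0.0416667° lat → SW at lon 15.3333°, lat -21.9167°.
Extended square 6, 1: +6·0.00833333° lon, +1·0.00416667° lat → SW at lon 15.3833°, lat -21.9125°.
Cell spans 0.00833333° lon × 0.00416667° lat. Centre is SW corner plus half of each.
latitude -21.91042, longitude 15.38750.

-21.91042, 15.38750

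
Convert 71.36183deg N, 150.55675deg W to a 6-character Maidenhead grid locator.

BQ41ri

Shift to the Maidenhead origin (180°W, 90°S): lon 29.4433, lat 161.3618.
Field (20°×10°, letters A–R): 29.4433/20 → 1 → B, 161.3618/10 → 16 → Q; chars BQ.
Square (2°×1°, digits 0–9): 9.4433/2 → 4, 1.3618/1 → 1; chars 41.
Subsquare (5′×2.5′, letters a–x): 1.4433/0.0833333 → 17 → r, 0.3618/0.0416667 → 8 → i; chars ri.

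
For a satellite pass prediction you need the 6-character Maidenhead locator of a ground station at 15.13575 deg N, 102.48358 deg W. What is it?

DK85sd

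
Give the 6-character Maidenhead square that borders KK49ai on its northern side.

Latitude subsquare i = 8; +1 → 9 = j.
The longitude characters are unchanged.

KK49aj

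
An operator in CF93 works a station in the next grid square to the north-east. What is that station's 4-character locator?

Longitude square 9; +1 → 10, wraps to 0, carry into field.
Longitude field C = 2; +1 → 3 = D.
Latitude square 3; +1 → 4.

DF04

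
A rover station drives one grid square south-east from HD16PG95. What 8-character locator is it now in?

Longitude extended square 9; +1 → 10, wraps to 0, carry into subsquare.
Longitude subsquare p = 15; +1 → 16 = q.
Latitude extended square 5; −1 → 4.

HD16qg04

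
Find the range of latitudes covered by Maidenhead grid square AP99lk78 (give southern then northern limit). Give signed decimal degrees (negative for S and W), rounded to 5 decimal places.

Field A=0, P=15: +0·20° lon, +15·10° lat → SW at lon -180°, lat 60°.
Square 9, 9: +9·2° lon, +9·1° lat → SW at lon -162°, lat 69°.
Subsquare l=11, k=10: +11·0.0833333° lon, +10·0.0416667° lat → SW at lon -161.083°, lat 69.4167°.
Extended square 7, 8: +7·0.00833333° lon, +8·0.00416667° lat → SW at lon -161.025°, lat 69.45°.
Cell spans 0.00833333° lon × 0.00416667° lat.
south 69.45000, north 69.45417.

69.45000, 69.45417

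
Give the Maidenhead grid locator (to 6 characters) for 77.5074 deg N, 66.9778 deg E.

MQ37lm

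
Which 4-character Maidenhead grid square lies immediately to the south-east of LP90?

Longitude square 9; +1 → 10, wraps to 0, carry into field.
Longitude field L = 11; +1 → 12 = M.
Latitude square 0; −1 → -1, wraps to 9, carry into field.
Latitude field P = 15; −1 → 14 = O.

MO09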